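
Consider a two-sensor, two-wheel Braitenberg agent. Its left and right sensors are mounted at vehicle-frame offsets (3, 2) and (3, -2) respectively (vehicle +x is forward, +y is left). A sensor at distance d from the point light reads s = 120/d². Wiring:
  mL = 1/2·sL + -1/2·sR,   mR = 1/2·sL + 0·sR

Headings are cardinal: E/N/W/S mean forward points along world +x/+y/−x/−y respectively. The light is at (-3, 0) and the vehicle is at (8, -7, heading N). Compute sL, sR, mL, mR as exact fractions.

120/97 24/37 1056/3589 60/97

left sensor world pos  = (6, -4); dL² = 97
right sensor world pos = (10, -4); dR² = 185
sL = 120/97 = 120/97
sR = 120/185 = 24/37
mL = 1/2·sL + -1/2·sR = 1056/3589
mR = 1/2·sL + 0·sR = 60/97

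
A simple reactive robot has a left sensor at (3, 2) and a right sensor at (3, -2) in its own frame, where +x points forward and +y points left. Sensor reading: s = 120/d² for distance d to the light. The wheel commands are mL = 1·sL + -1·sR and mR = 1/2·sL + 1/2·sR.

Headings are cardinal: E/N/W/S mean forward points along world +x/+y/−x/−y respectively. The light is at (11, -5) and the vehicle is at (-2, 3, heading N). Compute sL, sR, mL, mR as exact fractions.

left sensor world pos  = (-4, 6); dL² = 346
right sensor world pos = (0, 6); dR² = 242
sL = 120/346 = 60/173
sR = 120/242 = 60/121
mL = 1·sL + -1·sR = -3120/20933
mR = 1/2·sL + 1/2·sR = 8820/20933

60/173 60/121 -3120/20933 8820/20933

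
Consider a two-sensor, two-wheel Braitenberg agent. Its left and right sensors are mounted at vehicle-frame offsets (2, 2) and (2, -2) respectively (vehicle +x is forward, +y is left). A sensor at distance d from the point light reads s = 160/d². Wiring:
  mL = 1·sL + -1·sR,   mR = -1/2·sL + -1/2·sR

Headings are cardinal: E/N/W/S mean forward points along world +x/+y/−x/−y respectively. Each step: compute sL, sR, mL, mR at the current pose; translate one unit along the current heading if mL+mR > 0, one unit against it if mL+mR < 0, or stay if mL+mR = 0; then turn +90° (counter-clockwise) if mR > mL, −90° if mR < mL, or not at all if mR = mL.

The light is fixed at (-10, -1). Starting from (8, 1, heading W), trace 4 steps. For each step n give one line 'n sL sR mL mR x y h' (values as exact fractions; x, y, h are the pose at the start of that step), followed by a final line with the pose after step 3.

n=0: pose=(8,1,W); sL=5/8, sR=10/17; mL=5/136, mR=-165/272; mL+mR=-155/272 → advance -1; mR−mL=-175/272 → turn -1·90°
n=1: pose=(9,1,N); sL=32/61, sR=160/457; mL=4864/27877, mR=-12192/27877; mL+mR=-7328/27877 → advance -1; mR−mL=-17056/27877 → turn -1·90°
n=2: pose=(9,0,E); sL=16/45, sR=80/221; mL=-64/9945, mR=-3568/9945; mL+mR=-3632/9945 → advance -1; mR−mL=-1168/3315 → turn -1·90°
n=3: pose=(8,0,S); sL=160/401, sR=160/257; mL=-23040/103057, mR=-52640/103057; mL+mR=-75680/103057 → advance -1; mR−mL=-29600/103057 → turn -1·90°

0 5/8 10/17 5/136 -165/272 8 1 W
1 32/61 160/457 4864/27877 -12192/27877 9 1 N
2 16/45 80/221 -64/9945 -3568/9945 9 0 E
3 160/401 160/257 -23040/103057 -52640/103057 8 0 S
final 8 1 W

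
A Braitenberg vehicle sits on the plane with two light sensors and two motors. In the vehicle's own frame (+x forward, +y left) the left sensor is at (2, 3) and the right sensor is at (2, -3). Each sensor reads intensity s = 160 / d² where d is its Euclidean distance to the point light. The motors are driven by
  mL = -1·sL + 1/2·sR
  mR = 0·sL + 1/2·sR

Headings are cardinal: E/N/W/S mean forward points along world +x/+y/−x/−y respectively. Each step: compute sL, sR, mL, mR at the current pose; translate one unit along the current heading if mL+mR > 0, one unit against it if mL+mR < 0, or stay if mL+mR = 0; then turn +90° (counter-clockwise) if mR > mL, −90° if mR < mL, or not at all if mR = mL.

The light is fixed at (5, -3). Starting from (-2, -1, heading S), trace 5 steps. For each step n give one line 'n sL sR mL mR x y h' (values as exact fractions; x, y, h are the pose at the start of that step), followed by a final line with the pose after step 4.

n=0: pose=(-2,-1,S); sL=10, sR=8/5; mL=-46/5, mR=4/5; mL+mR=-42/5 → advance -1; mR−mL=10 → turn +1·90°
n=1: pose=(-2,0,E); sL=160/61, sR=32/5; mL=176/305, mR=16/5; mL+mR=1152/305 → advance +1; mR−mL=160/61 → turn +1·90°
n=2: pose=(-1,0,N); sL=80/53, sR=80/17; mL=760/901, mR=40/17; mL+mR=2880/901 → advance +1; mR−mL=80/53 → turn +1·90°
n=3: pose=(-1,1,W); sL=32/13, sR=160/113; mL=-2576/1469, mR=80/113; mL+mR=-1536/1469 → advance -1; mR−mL=32/13 → turn +1·90°
n=4: pose=(0,1,S); sL=20, sR=40/17; mL=-320/17, mR=20/17; mL+mR=-300/17 → advance -1; mR−mL=20 → turn +1·90°

0 10 8/5 -46/5 4/5 -2 -1 S
1 160/61 32/5 176/305 16/5 -2 0 E
2 80/53 80/17 760/901 40/17 -1 0 N
3 32/13 160/113 -2576/1469 80/113 -1 1 W
4 20 40/17 -320/17 20/17 0 1 S
final 0 2 E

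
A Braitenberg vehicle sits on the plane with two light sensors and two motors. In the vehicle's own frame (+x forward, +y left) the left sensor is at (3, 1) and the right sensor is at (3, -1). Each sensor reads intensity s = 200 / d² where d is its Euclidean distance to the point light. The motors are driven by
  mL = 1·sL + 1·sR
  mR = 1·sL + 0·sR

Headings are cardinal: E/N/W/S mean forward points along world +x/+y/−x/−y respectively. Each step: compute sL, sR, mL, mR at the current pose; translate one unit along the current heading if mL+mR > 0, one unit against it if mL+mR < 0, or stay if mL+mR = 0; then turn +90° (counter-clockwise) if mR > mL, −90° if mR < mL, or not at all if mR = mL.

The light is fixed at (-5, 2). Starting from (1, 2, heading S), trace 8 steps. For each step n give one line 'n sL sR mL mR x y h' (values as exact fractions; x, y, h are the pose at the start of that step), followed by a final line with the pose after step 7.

0 100/29 100/17 4600/493 100/29 1 2 S
1 200/13 200/9 4400/117 200/13 1 1 W
2 10 5 15 10 0 1 N
3 40/13 40/13 80/13 40/13 0 2 E
4 100/29 100/17 4600/493 100/29 1 2 S
5 200/13 200/9 4400/117 200/13 1 1 W
6 10 5 15 10 0 1 N
7 40/13 40/13 80/13 40/13 0 2 E
final 1 2 S

n=0: pose=(1,2,S); sL=100/29, sR=100/17; mL=4600/493, mR=100/29; mL+mR=6300/493 → advance +1; mR−mL=-100/17 → turn -1·90°
n=1: pose=(1,1,W); sL=200/13, sR=200/9; mL=4400/117, mR=200/13; mL+mR=6200/117 → advance +1; mR−mL=-200/9 → turn -1·90°
n=2: pose=(0,1,N); sL=10, sR=5; mL=15, mR=10; mL+mR=25 → advance +1; mR−mL=-5 → turn -1·90°
n=3: pose=(0,2,E); sL=40/13, sR=40/13; mL=80/13, mR=40/13; mL+mR=120/13 → advance +1; mR−mL=-40/13 → turn -1·90°
n=4: pose=(1,2,S); sL=100/29, sR=100/17; mL=4600/493, mR=100/29; mL+mR=6300/493 → advance +1; mR−mL=-100/17 → turn -1·90°
n=5: pose=(1,1,W); sL=200/13, sR=200/9; mL=4400/117, mR=200/13; mL+mR=6200/117 → advance +1; mR−mL=-200/9 → turn -1·90°
n=6: pose=(0,1,N); sL=10, sR=5; mL=15, mR=10; mL+mR=25 → advance +1; mR−mL=-5 → turn -1·90°
n=7: pose=(0,2,E); sL=40/13, sR=40/13; mL=80/13, mR=40/13; mL+mR=120/13 → advance +1; mR−mL=-40/13 → turn -1·90°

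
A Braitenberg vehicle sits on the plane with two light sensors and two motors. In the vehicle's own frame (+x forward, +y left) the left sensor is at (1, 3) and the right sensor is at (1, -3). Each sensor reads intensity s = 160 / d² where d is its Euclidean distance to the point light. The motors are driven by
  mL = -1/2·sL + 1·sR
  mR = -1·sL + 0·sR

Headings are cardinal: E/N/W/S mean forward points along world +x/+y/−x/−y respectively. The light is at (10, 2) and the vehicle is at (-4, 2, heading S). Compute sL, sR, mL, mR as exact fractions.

80/61 16/29 -184/1769 -80/61

left sensor world pos  = (-1, 1); dL² = 122
right sensor world pos = (-7, 1); dR² = 290
sL = 160/122 = 80/61
sR = 160/290 = 16/29
mL = -1/2·sL + 1·sR = -184/1769
mR = -1·sL + 0·sR = -80/61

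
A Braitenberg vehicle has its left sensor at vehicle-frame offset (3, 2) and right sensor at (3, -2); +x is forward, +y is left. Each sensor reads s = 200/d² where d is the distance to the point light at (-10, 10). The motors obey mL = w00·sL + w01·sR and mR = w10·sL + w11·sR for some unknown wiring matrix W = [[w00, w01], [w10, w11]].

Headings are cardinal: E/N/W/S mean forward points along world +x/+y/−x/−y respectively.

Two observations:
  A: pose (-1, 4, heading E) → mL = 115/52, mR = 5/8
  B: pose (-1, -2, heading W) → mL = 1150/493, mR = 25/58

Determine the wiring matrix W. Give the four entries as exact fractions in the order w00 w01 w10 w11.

1 1 1/2 0

obs A: pose=(-1,4,E) → sL=5/4, sR=25/26, mL=115/52, mR=5/8
obs B: pose=(-1,-2,W) → sL=25/29, sR=25/17, mL=1150/493, mR=25/58
sensor matrix S = [[5/4, 25/26], [25/29, 25/17]]; det S = 25875/25636
solve [mL_A; mL_B] = S·[w00; w01] and [mR_A; mR_B] = S·[w10; w11]:
  w00 = 1, w01 = 1, w10 = 1/2, w11 = 0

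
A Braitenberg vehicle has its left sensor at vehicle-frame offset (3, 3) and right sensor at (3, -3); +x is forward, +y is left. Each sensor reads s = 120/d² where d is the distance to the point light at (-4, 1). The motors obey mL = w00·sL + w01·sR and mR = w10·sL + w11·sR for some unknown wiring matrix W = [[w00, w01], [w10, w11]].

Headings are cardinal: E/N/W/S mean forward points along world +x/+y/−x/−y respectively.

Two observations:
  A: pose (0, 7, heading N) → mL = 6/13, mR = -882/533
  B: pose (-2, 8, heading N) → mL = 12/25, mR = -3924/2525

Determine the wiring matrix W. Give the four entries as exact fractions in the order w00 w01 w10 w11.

0 1/2 -1/2 -1

obs A: pose=(0,7,N) → sL=60/41, sR=12/13, mL=6/13, mR=-882/533
obs B: pose=(-2,8,N) → sL=120/101, sR=24/25, mL=12/25, mR=-3924/2525
sensor matrix S = [[60/41, 12/13], [120/101, 24/25]]; det S = 82944/269165
solve [mL_A; mL_B] = S·[w00; w01] and [mR_A; mR_B] = S·[w10; w11]:
  w00 = 0, w01 = 1/2, w10 = -1/2, w11 = -1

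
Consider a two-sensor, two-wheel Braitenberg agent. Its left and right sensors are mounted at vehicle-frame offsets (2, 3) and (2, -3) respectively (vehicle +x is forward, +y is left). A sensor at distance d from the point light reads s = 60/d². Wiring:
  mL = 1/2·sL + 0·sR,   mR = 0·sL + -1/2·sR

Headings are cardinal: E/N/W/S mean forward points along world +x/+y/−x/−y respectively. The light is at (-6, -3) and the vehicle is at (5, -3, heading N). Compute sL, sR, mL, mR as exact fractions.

15/17 3/10 15/34 -3/20

left sensor world pos  = (2, -1); dL² = 68
right sensor world pos = (8, -1); dR² = 200
sL = 60/68 = 15/17
sR = 60/200 = 3/10
mL = 1/2·sL + 0·sR = 15/34
mR = 0·sL + -1/2·sR = -3/20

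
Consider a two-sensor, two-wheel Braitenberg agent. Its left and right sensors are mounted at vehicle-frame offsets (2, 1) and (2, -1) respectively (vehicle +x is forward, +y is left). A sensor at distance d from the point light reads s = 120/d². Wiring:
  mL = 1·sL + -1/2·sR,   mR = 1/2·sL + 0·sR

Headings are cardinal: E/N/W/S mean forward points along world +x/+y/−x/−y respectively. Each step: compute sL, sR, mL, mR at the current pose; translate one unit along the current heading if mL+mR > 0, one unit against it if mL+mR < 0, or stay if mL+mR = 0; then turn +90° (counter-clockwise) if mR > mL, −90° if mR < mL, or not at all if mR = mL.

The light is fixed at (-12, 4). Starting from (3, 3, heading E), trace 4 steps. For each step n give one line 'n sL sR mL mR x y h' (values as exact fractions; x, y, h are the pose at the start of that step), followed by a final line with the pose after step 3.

0 120/289 120/293 17820/84677 60/289 3 3 E
1 60/149 20/39 850/5811 30/149 4 3 S
2 24/65 40/111 1364/7215 12/65 4 2 E
3 6/17 15/34 9/68 3/17 5 2 S
final 5 1 E

n=0: pose=(3,3,E); sL=120/289, sR=120/293; mL=17820/84677, mR=60/289; mL+mR=35400/84677 → advance +1; mR−mL=-240/84677 → turn -1·90°
n=1: pose=(4,3,S); sL=60/149, sR=20/39; mL=850/5811, mR=30/149; mL+mR=2020/5811 → advance +1; mR−mL=320/5811 → turn +1·90°
n=2: pose=(4,2,E); sL=24/65, sR=40/111; mL=1364/7215, mR=12/65; mL+mR=2696/7215 → advance +1; mR−mL=-32/7215 → turn -1·90°
n=3: pose=(5,2,S); sL=6/17, sR=15/34; mL=9/68, mR=3/17; mL+mR=21/68 → advance +1; mR−mL=3/68 → turn +1·90°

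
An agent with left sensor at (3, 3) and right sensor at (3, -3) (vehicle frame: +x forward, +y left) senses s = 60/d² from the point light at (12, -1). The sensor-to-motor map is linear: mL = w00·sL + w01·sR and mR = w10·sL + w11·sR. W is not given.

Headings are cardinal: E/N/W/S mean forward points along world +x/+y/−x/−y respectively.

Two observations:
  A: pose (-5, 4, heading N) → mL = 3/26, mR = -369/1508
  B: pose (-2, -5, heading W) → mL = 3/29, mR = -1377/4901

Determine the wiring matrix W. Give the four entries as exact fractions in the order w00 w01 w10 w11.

obs A: pose=(-5,4,N) → sL=15/116, sR=3/13, mL=3/26, mR=-369/1508
obs B: pose=(-2,-5,W) → sL=30/169, sR=6/29, mL=3/29, mR=-1377/4901
sensor matrix S = [[15/116, 3/13], [30/169, 6/29]]; det S = -52515/3695354
solve [mL_A; mL_B] = S·[w00; w01] and [mR_A; mR_B] = S·[w10; w11]:
  w00 = 0, w01 = 1/2, w10 = -1, w11 = -1/2

0 1/2 -1 -1/2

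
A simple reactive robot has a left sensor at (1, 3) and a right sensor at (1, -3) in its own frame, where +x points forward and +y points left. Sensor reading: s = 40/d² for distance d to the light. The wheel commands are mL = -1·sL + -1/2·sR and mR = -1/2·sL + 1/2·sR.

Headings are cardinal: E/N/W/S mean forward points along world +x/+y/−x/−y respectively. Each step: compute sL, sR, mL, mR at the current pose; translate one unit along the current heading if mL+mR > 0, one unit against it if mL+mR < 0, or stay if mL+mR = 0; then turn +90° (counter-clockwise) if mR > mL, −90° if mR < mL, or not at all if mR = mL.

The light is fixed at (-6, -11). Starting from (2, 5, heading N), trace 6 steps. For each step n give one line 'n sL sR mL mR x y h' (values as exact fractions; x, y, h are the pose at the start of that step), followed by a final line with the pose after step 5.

0 20/157 4/41 -1134/6437 -96/6437 2 5 N
1 40/193 40/373 -18780/71989 -3600/71989 2 4 W
2 2/17 5/29 -201/986 27/986 3 4 S
3 40/461 40/269 -19980/124009 3840/124009 3 5 E
4 20/157 4/41 -1134/6437 -96/6437 2 5 N
5 40/193 40/373 -18780/71989 -3600/71989 2 4 W
final 3 4 S

n=0: pose=(2,5,N); sL=20/157, sR=4/41; mL=-1134/6437, mR=-96/6437; mL+mR=-30/157 → advance -1; mR−mL=1038/6437 → turn +1·90°
n=1: pose=(2,4,W); sL=40/193, sR=40/373; mL=-18780/71989, mR=-3600/71989; mL+mR=-60/193 → advance -1; mR−mL=15180/71989 → turn +1·90°
n=2: pose=(3,4,S); sL=2/17, sR=5/29; mL=-201/986, mR=27/986; mL+mR=-3/17 → advance -1; mR−mL=114/493 → turn +1·90°
n=3: pose=(3,5,E); sL=40/461, sR=40/269; mL=-19980/124009, mR=3840/124009; mL+mR=-60/461 → advance -1; mR−mL=23820/124009 → turn +1·90°
n=4: pose=(2,5,N); sL=20/157, sR=4/41; mL=-1134/6437, mR=-96/6437; mL+mR=-30/157 → advance -1; mR−mL=1038/6437 → turn +1·90°
n=5: pose=(2,4,W); sL=40/193, sR=40/373; mL=-18780/71989, mR=-3600/71989; mL+mR=-60/193 → advance -1; mR−mL=15180/71989 → turn +1·90°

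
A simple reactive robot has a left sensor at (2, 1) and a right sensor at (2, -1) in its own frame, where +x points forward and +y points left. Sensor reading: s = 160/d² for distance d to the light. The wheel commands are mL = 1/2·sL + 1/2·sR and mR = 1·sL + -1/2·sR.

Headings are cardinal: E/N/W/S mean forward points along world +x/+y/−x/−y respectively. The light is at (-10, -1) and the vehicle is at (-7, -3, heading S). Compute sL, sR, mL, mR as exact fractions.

left sensor world pos  = (-6, -5); dL² = 32
right sensor world pos = (-8, -5); dR² = 20
sL = 160/32 = 5
sR = 160/20 = 8
mL = 1/2·sL + 1/2·sR = 13/2
mR = 1·sL + -1/2·sR = 1

5 8 13/2 1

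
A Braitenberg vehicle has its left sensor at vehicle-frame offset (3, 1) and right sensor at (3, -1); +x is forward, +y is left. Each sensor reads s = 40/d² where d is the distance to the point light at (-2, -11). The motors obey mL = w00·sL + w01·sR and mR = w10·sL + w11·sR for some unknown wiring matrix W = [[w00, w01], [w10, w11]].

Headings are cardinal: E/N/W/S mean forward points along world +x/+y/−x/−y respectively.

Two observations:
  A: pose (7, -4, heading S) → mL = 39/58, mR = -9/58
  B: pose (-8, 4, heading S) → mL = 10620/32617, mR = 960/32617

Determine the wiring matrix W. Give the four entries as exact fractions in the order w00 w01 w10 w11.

obs A: pose=(7,-4,S) → sL=10/29, sR=1/2, mL=39/58, mR=-9/58
obs B: pose=(-8,4,S) → sL=40/169, sR=40/193, mL=10620/32617, mR=960/32617
sensor matrix S = [[10/29, 1/2], [40/169, 40/193]]; det S = -44340/945893
solve [mL_A; mL_B] = S·[w00; w01] and [mR_A; mR_B] = S·[w10; w11]:
  w00 = 1/2, w01 = 1, w10 = 1, w11 = -1

1/2 1 1 -1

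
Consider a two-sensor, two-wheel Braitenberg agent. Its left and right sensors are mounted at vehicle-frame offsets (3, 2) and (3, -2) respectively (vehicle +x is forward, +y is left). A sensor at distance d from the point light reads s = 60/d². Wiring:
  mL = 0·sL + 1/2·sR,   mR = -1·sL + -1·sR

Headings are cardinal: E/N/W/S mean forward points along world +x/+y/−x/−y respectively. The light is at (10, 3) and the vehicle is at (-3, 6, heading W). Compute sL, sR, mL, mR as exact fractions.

60/257 60/281 30/281 -32280/72217

left sensor world pos  = (-6, 4); dL² = 257
right sensor world pos = (-6, 8); dR² = 281
sL = 60/257 = 60/257
sR = 60/281 = 60/281
mL = 0·sL + 1/2·sR = 30/281
mR = -1·sL + -1·sR = -32280/72217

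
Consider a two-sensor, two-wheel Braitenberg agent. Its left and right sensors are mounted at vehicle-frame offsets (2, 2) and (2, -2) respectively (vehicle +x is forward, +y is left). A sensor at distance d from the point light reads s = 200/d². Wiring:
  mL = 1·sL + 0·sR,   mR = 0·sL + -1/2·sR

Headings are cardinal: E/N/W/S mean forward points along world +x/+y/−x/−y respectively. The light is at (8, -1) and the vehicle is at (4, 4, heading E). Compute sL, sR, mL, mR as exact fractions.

200/53 200/13 200/53 -100/13

left sensor world pos  = (6, 6); dL² = 53
right sensor world pos = (6, 2); dR² = 13
sL = 200/53 = 200/53
sR = 200/13 = 200/13
mL = 1·sL + 0·sR = 200/53
mR = 0·sL + -1/2·sR = -100/13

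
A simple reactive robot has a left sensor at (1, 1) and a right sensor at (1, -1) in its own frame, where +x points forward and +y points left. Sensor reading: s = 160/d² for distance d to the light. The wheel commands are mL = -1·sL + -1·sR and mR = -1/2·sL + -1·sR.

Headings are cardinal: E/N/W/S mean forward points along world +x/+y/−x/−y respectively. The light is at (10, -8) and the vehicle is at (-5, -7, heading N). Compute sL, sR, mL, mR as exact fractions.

left sensor world pos  = (-6, -6); dL² = 260
right sensor world pos = (-4, -6); dR² = 200
sL = 160/260 = 8/13
sR = 160/200 = 4/5
mL = -1·sL + -1·sR = -92/65
mR = -1/2·sL + -1·sR = -72/65

8/13 4/5 -92/65 -72/65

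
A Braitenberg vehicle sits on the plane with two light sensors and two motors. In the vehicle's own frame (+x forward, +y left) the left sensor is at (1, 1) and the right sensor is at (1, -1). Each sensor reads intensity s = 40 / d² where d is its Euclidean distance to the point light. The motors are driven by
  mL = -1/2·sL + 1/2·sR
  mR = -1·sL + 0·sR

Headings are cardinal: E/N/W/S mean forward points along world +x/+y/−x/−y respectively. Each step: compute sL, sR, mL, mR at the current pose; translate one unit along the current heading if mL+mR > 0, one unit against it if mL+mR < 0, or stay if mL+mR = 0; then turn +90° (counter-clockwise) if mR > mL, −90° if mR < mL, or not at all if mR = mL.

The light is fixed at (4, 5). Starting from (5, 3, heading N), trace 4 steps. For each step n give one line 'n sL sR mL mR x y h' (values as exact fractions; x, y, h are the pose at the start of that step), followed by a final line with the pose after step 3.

n=0: pose=(5,3,N); sL=40, sR=8; mL=-16, mR=-40; mL+mR=-56 → advance -1; mR−mL=-24 → turn -1·90°
n=1: pose=(5,2,E); sL=5, sR=2; mL=-3/2, mR=-5; mL+mR=-13/2 → advance -1; mR−mL=-7/2 → turn -1·90°
n=2: pose=(4,2,S); sL=40/17, sR=40/17; mL=0, mR=-40/17; mL+mR=-40/17 → advance -1; mR−mL=-40/17 → turn -1·90°
n=3: pose=(4,3,W); sL=4, sR=20; mL=8, mR=-4; mL+mR=4 → advance +1; mR−mL=-12 → turn -1·90°

0 40 8 -16 -40 5 3 N
1 5 2 -3/2 -5 5 2 E
2 40/17 40/17 0 -40/17 4 2 S
3 4 20 8 -4 4 3 W
final 3 3 N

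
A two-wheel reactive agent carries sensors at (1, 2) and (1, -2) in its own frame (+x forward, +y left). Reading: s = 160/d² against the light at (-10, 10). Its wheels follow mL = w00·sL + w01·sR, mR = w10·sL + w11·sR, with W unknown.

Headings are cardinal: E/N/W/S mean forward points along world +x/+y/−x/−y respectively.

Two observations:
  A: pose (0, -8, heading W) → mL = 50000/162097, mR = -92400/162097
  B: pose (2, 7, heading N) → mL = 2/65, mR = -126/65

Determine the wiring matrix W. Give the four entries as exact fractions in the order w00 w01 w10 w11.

-1/2 1 -1 -1/2

obs A: pose=(0,-8,W) → sL=160/481, sR=160/337, mL=50000/162097, mR=-92400/162097
obs B: pose=(2,7,N) → sL=20/13, sR=4/5, mL=2/65, mR=-126/65
sensor matrix S = [[160/481, 160/337], [20/13, 4/5]]; det S = -75264/162097
solve [mL_A; mL_B] = S·[w00; w01] and [mR_A; mR_B] = S·[w10; w11]:
  w00 = -1/2, w01 = 1, w10 = -1, w11 = -1/2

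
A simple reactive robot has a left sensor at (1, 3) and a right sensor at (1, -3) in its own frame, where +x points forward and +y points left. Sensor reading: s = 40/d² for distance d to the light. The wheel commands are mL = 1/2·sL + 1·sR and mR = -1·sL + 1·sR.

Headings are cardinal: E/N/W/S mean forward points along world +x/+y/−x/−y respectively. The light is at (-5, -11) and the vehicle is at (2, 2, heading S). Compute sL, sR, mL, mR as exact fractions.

left sensor world pos  = (5, 1); dL² = 244
right sensor world pos = (-1, 1); dR² = 160
sL = 40/244 = 10/61
sR = 40/160 = 1/4
mL = 1/2·sL + 1·sR = 81/244
mR = -1·sL + 1·sR = 21/244

10/61 1/4 81/244 21/244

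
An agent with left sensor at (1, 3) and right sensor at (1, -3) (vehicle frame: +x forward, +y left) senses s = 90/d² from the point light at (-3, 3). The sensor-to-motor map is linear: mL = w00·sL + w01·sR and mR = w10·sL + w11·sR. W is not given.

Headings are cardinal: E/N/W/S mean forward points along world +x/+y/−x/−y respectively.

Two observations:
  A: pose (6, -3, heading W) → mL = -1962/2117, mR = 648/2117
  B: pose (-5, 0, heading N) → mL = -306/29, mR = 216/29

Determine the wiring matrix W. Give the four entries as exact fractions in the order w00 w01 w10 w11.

obs A: pose=(6,-3,W) → sL=18/29, sR=90/73, mL=-1962/2117, mR=648/2117
obs B: pose=(-5,0,N) → sL=90/29, sR=18, mL=-306/29, mR=216/29
sensor matrix S = [[18/29, 90/73], [90/29, 18]]; det S = 15552/2117
solve [mL_A; mL_B] = S·[w00; w01] and [mR_A; mR_B] = S·[w10; w11]:
  w00 = -1/2, w01 = -1/2, w10 = -1/2, w11 = 1/2

-1/2 -1/2 -1/2 1/2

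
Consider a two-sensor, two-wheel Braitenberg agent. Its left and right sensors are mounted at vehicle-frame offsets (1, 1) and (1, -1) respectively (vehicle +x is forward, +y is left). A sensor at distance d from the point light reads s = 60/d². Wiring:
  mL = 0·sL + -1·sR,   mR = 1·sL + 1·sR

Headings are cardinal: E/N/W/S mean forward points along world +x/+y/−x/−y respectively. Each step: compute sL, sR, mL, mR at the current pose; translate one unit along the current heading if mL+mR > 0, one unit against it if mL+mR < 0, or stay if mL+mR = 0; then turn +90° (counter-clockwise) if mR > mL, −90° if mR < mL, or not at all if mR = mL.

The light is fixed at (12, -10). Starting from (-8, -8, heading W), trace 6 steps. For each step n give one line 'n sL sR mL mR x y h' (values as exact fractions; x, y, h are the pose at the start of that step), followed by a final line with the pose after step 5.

0 30/221 2/15 -2/15 892/3315 -8 -8 W
1 60/401 12/97 -12/97 10632/38897 -9 -8 S
2 15/101 3/20 -3/20 603/2020 -9 -9 E
3 12/89 12/73 -12/73 1944/6497 -8 -9 N
4 30/221 2/15 -2/15 892/3315 -8 -8 W
5 60/401 12/97 -12/97 10632/38897 -9 -8 S
final -9 -9 E

n=0: pose=(-8,-8,W); sL=30/221, sR=2/15; mL=-2/15, mR=892/3315; mL+mR=30/221 → advance +1; mR−mL=1334/3315 → turn +1·90°
n=1: pose=(-9,-8,S); sL=60/401, sR=12/97; mL=-12/97, mR=10632/38897; mL+mR=60/401 → advance +1; mR−mL=15444/38897 → turn +1·90°
n=2: pose=(-9,-9,E); sL=15/101, sR=3/20; mL=-3/20, mR=603/2020; mL+mR=15/101 → advance +1; mR−mL=453/1010 → turn +1·90°
n=3: pose=(-8,-9,N); sL=12/89, sR=12/73; mL=-12/73, mR=1944/6497; mL+mR=12/89 → advance +1; mR−mL=3012/6497 → turn +1·90°
n=4: pose=(-8,-8,W); sL=30/221, sR=2/15; mL=-2/15, mR=892/3315; mL+mR=30/221 → advance +1; mR−mL=1334/3315 → turn +1·90°
n=5: pose=(-9,-8,S); sL=60/401, sR=12/97; mL=-12/97, mR=10632/38897; mL+mR=60/401 → advance +1; mR−mL=15444/38897 → turn +1·90°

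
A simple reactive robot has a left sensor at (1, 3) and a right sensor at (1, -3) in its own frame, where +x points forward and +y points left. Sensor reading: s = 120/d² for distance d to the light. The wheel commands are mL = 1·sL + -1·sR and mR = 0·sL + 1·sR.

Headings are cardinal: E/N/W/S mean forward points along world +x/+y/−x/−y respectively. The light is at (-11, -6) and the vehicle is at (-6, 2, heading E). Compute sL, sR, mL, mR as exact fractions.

left sensor world pos  = (-5, 5); dL² = 157
right sensor world pos = (-5, -1); dR² = 61
sL = 120/157 = 120/157
sR = 120/61 = 120/61
mL = 1·sL + -1·sR = -11520/9577
mR = 0·sL + 1·sR = 120/61

120/157 120/61 -11520/9577 120/61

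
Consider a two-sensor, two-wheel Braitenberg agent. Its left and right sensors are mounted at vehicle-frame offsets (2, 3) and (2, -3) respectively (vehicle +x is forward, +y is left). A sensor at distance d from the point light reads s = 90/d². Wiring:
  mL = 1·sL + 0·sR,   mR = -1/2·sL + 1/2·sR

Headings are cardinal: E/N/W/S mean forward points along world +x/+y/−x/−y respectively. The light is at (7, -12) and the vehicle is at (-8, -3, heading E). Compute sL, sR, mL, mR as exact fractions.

left sensor world pos  = (-6, 0); dL² = 313
right sensor world pos = (-6, -6); dR² = 205
sL = 90/313 = 90/313
sR = 90/205 = 18/41
mL = 1·sL + 0·sR = 90/313
mR = -1/2·sL + 1/2·sR = 972/12833

90/313 18/41 90/313 972/12833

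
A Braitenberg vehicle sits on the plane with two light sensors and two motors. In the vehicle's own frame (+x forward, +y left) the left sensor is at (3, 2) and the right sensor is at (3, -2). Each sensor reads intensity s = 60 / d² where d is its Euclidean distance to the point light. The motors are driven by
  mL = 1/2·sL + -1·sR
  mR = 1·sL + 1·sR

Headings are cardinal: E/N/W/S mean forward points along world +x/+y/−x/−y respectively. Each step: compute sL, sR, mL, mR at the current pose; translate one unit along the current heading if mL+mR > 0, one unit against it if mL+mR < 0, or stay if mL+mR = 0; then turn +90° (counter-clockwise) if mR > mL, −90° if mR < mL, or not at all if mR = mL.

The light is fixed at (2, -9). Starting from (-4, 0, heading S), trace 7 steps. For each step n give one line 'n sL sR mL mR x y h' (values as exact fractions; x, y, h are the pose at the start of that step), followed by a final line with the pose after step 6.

n=0: pose=(-4,0,S); sL=15/13, sR=3/5; mL=-3/130, mR=114/65; mL+mR=45/26 → advance +1; mR−mL=231/130 → turn +1·90°
n=1: pose=(-4,-1,E); sL=60/109, sR=4/3; mL=-346/327, mR=616/327; mL+mR=90/109 → advance +1; mR−mL=962/327 → turn +1·90°
n=2: pose=(-3,-1,N); sL=6/17, sR=6/13; mL=-63/221, mR=180/221; mL+mR=9/17 → advance +1; mR−mL=243/221 → turn +1·90°
n=3: pose=(-3,0,W); sL=60/113, sR=12/37; mL=-246/4181, mR=3576/4181; mL+mR=90/113 → advance +1; mR−mL=3822/4181 → turn +1·90°
n=4: pose=(-4,0,S); sL=15/13, sR=3/5; mL=-3/130, mR=114/65; mL+mR=45/26 → advance +1; mR−mL=231/130 → turn +1·90°
n=5: pose=(-4,-1,E); sL=60/109, sR=4/3; mL=-346/327, mR=616/327; mL+mR=90/109 → advance +1; mR−mL=962/327 → turn +1·90°
n=6: pose=(-3,-1,N); sL=6/17, sR=6/13; mL=-63/221, mR=180/221; mL+mR=9/17 → advance +1; mR−mL=243/221 → turn +1·90°

0 15/13 3/5 -3/130 114/65 -4 0 S
1 60/109 4/3 -346/327 616/327 -4 -1 E
2 6/17 6/13 -63/221 180/221 -3 -1 N
3 60/113 12/37 -246/4181 3576/4181 -3 0 W
4 15/13 3/5 -3/130 114/65 -4 0 S
5 60/109 4/3 -346/327 616/327 -4 -1 E
6 6/17 6/13 -63/221 180/221 -3 -1 N
final -3 0 W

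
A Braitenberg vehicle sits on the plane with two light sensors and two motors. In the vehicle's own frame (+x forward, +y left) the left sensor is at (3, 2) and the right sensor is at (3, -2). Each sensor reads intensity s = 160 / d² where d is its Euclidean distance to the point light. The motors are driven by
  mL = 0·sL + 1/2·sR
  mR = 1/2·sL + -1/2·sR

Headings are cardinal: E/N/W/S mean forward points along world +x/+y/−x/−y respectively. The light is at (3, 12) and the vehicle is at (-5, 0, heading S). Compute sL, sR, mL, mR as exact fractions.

160/261 32/65 16/65 1024/16965

left sensor world pos  = (-3, -3); dL² = 261
right sensor world pos = (-7, -3); dR² = 325
sL = 160/261 = 160/261
sR = 160/325 = 32/65
mL = 0·sL + 1/2·sR = 16/65
mR = 1/2·sL + -1/2·sR = 1024/16965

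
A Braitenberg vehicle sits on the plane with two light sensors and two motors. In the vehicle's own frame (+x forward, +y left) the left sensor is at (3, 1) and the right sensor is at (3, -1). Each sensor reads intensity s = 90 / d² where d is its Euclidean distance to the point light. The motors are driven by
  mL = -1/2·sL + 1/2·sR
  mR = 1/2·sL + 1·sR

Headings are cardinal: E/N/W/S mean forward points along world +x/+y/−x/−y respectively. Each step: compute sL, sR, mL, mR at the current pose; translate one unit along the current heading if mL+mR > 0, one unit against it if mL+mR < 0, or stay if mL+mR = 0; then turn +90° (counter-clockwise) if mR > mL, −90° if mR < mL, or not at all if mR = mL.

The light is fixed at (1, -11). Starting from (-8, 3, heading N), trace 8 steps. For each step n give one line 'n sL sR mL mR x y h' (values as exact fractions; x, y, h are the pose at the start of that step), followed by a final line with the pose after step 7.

n=0: pose=(-8,3,N); sL=90/389, sR=90/353; mL=1620/137317, mR=50895/137317; mL+mR=135/353 → advance +1; mR−mL=49275/137317 → turn +1·90°
n=1: pose=(-8,4,W); sL=9/34, sR=9/40; mL=-27/1360, mR=243/680; mL+mR=27/80 → advance +1; mR−mL=513/1360 → turn +1·90°
n=2: pose=(-9,4,S); sL=2/5, sR=18/53; mL=-8/265, mR=143/265; mL+mR=27/53 → advance +1; mR−mL=151/265 → turn +1·90°
n=3: pose=(-9,3,E); sL=45/137, sR=45/109; mL=630/14933, mR=17235/29866; mL+mR=135/218 → advance +1; mR−mL=15975/29866 → turn +1·90°
n=4: pose=(-8,3,N); sL=90/389, sR=90/353; mL=1620/137317, mR=50895/137317; mL+mR=135/353 → advance +1; mR−mL=49275/137317 → turn +1·90°
n=5: pose=(-8,4,W); sL=9/34, sR=9/40; mL=-27/1360, mR=243/680; mL+mR=27/80 → advance +1; mR−mL=513/1360 → turn +1·90°
n=6: pose=(-9,4,S); sL=2/5, sR=18/53; mL=-8/265, mR=143/265; mL+mR=27/53 → advance +1; mR−mL=151/265 → turn +1·90°
n=7: pose=(-9,3,E); sL=45/137, sR=45/109; mL=630/14933, mR=17235/29866; mL+mR=135/218 → advance +1; mR−mL=15975/29866 → turn +1·90°

0 90/389 90/353 1620/137317 50895/137317 -8 3 N
1 9/34 9/40 -27/1360 243/680 -8 4 W
2 2/5 18/53 -8/265 143/265 -9 4 S
3 45/137 45/109 630/14933 17235/29866 -9 3 E
4 90/389 90/353 1620/137317 50895/137317 -8 3 N
5 9/34 9/40 -27/1360 243/680 -8 4 W
6 2/5 18/53 -8/265 143/265 -9 4 S
7 45/137 45/109 630/14933 17235/29866 -9 3 E
final -8 3 N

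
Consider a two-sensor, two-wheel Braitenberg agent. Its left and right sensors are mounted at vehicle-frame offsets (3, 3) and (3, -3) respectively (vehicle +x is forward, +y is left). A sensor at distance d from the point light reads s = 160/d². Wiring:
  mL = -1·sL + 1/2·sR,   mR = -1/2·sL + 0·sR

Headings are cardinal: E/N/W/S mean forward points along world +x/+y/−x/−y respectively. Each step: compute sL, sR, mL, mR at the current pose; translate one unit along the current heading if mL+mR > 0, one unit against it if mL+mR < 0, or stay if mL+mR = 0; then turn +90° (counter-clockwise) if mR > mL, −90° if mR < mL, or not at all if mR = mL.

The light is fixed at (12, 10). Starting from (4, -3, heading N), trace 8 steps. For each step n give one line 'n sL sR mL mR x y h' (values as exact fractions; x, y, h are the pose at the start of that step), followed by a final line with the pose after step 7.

n=0: pose=(4,-3,N); sL=160/221, sR=32/25; mL=-464/5525, mR=-80/221; mL+mR=-2464/5525 → advance -1; mR−mL=-1536/5525 → turn -1·90°
n=1: pose=(4,-4,E); sL=80/73, sR=80/157; mL=-9640/11461, mR=-40/73; mL+mR=-15920/11461 → advance -1; mR−mL=3360/11461 → turn +1·90°
n=2: pose=(3,-4,N); sL=32/53, sR=160/157; mL=-784/8321, mR=-16/53; mL+mR=-3296/8321 → advance -1; mR−mL=-1728/8321 → turn -1·90°
n=3: pose=(3,-5,E); sL=8/9, sR=4/9; mL=-2/3, mR=-4/9; mL+mR=-10/9 → advance -1; mR−mL=2/9 → turn +1·90°
n=4: pose=(2,-5,N); sL=160/313, sR=160/193; mL=-5840/60409, mR=-80/313; mL+mR=-21280/60409 → advance -1; mR−mL=-9600/60409 → turn -1·90°
n=5: pose=(2,-6,E); sL=80/109, sR=16/41; mL=-2408/4469, mR=-40/109; mL+mR=-4048/4469 → advance -1; mR−mL=768/4469 → turn +1·90°
n=6: pose=(1,-6,N); sL=32/73, sR=160/233; mL=-1616/17009, mR=-16/73; mL+mR=-5344/17009 → advance -1; mR−mL=-2112/17009 → turn -1·90°
n=7: pose=(1,-7,E); sL=8/13, sR=10/29; mL=-167/377, mR=-4/13; mL+mR=-283/377 → advance -1; mR−mL=51/377 → turn +1·90°

0 160/221 32/25 -464/5525 -80/221 4 -3 N
1 80/73 80/157 -9640/11461 -40/73 4 -4 E
2 32/53 160/157 -784/8321 -16/53 3 -4 N
3 8/9 4/9 -2/3 -4/9 3 -5 E
4 160/313 160/193 -5840/60409 -80/313 2 -5 N
5 80/109 16/41 -2408/4469 -40/109 2 -6 E
6 32/73 160/233 -1616/17009 -16/73 1 -6 N
7 8/13 10/29 -167/377 -4/13 1 -7 E
final 0 -7 N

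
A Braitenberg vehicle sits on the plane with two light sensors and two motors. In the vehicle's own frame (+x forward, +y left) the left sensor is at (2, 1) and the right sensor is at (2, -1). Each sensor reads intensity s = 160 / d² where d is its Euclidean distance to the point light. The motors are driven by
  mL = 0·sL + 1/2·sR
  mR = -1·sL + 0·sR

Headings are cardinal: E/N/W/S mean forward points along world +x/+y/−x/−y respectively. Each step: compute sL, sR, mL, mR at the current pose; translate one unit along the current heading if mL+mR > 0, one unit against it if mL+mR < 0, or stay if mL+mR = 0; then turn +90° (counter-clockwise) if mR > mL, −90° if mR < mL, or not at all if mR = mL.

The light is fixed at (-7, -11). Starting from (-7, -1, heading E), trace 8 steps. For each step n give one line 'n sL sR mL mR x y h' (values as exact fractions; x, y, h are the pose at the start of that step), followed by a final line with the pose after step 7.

0 32/25 32/17 16/17 -32/25 -7 -1 E
1 5/2 40/17 20/17 -5/2 -8 -1 S
2 160/109 160/153 80/153 -160/109 -8 0 W
3 16/17 16/17 8/17 -16/17 -7 0 N
4 32/25 32/17 16/17 -32/25 -7 -1 E
5 5/2 40/17 20/17 -5/2 -8 -1 S
6 160/109 160/153 80/153 -160/109 -8 0 W
7 16/17 16/17 8/17 -16/17 -7 0 N
final -7 -1 E

n=0: pose=(-7,-1,E); sL=32/25, sR=32/17; mL=16/17, mR=-32/25; mL+mR=-144/425 → advance -1; mR−mL=-944/425 → turn -1·90°
n=1: pose=(-8,-1,S); sL=5/2, sR=40/17; mL=20/17, mR=-5/2; mL+mR=-45/34 → advance -1; mR−mL=-125/34 → turn -1·90°
n=2: pose=(-8,0,W); sL=160/109, sR=160/153; mL=80/153, mR=-160/109; mL+mR=-15760/16677 → advance -1; mR−mL=-33200/16677 → turn -1·90°
n=3: pose=(-7,0,N); sL=16/17, sR=16/17; mL=8/17, mR=-16/17; mL+mR=-8/17 → advance -1; mR−mL=-24/17 → turn -1·90°
n=4: pose=(-7,-1,E); sL=32/25, sR=32/17; mL=16/17, mR=-32/25; mL+mR=-144/425 → advance -1; mR−mL=-944/425 → turn -1·90°
n=5: pose=(-8,-1,S); sL=5/2, sR=40/17; mL=20/17, mR=-5/2; mL+mR=-45/34 → advance -1; mR−mL=-125/34 → turn -1·90°
n=6: pose=(-8,0,W); sL=160/109, sR=160/153; mL=80/153, mR=-160/109; mL+mR=-15760/16677 → advance -1; mR−mL=-33200/16677 → turn -1·90°
n=7: pose=(-7,0,N); sL=16/17, sR=16/17; mL=8/17, mR=-16/17; mL+mR=-8/17 → advance -1; mR−mL=-24/17 → turn -1·90°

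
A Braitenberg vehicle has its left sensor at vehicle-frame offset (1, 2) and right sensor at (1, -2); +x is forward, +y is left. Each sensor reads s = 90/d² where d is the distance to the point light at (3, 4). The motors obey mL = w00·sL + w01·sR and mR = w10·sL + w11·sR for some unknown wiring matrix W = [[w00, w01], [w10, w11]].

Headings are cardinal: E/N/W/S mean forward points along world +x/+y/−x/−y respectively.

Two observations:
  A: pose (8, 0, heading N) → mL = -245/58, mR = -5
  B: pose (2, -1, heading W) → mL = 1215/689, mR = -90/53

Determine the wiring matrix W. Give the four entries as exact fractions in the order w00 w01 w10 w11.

-1 1/2 -1 0

obs A: pose=(8,0,N) → sL=5, sR=45/29, mL=-245/58, mR=-5
obs B: pose=(2,-1,W) → sL=90/53, sR=90/13, mL=1215/689, mR=-90/53
sensor matrix S = [[5, 45/29], [90/53, 90/13]]; det S = 639000/19981
solve [mL_A; mL_B] = S·[w00; w01] and [mR_A; mR_B] = S·[w10; w11]:
  w00 = -1, w01 = 1/2, w10 = -1, w11 = 0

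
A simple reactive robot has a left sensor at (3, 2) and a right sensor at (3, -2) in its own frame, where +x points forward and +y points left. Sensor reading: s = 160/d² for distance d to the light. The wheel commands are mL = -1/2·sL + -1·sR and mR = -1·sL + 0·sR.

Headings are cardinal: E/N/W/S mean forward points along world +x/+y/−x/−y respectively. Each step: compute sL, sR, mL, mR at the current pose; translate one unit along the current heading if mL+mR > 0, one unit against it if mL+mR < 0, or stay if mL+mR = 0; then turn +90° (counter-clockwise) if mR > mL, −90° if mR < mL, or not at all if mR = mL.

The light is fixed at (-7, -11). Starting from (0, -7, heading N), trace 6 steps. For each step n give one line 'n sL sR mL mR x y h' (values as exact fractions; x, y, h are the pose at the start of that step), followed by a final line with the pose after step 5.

n=0: pose=(0,-7,N); sL=80/37, sR=16/13; mL=-1112/481, mR=-80/37; mL+mR=-2152/481 → advance -1; mR−mL=72/481 → turn +1·90°
n=1: pose=(0,-8,W); sL=160/17, sR=160/41; mL=-6000/697, mR=-160/17; mL+mR=-12560/697 → advance -1; mR−mL=-560/697 → turn -1·90°
n=2: pose=(1,-8,N); sL=20/9, sR=20/17; mL=-350/153, mR=-20/9; mL+mR=-230/51 → advance -1; mR−mL=10/153 → turn +1·90°
n=3: pose=(1,-9,W); sL=32/5, sR=160/41; mL=-1456/205, mR=-32/5; mL+mR=-2768/205 → advance -1; mR−mL=144/205 → turn +1·90°
n=4: pose=(2,-9,S); sL=80/61, sR=16/5; mL=-1176/305, mR=-80/61; mL+mR=-1576/305 → advance -1; mR−mL=776/305 → turn +1·90°
n=5: pose=(2,-8,E); sL=160/169, sR=32/29; mL=-7728/4901, mR=-160/169; mL+mR=-12368/4901 → advance -1; mR−mL=3088/4901 → turn +1·90°

0 80/37 16/13 -1112/481 -80/37 0 -7 N
1 160/17 160/41 -6000/697 -160/17 0 -8 W
2 20/9 20/17 -350/153 -20/9 1 -8 N
3 32/5 160/41 -1456/205 -32/5 1 -9 W
4 80/61 16/5 -1176/305 -80/61 2 -9 S
5 160/169 32/29 -7728/4901 -160/169 2 -8 E
final 1 -8 N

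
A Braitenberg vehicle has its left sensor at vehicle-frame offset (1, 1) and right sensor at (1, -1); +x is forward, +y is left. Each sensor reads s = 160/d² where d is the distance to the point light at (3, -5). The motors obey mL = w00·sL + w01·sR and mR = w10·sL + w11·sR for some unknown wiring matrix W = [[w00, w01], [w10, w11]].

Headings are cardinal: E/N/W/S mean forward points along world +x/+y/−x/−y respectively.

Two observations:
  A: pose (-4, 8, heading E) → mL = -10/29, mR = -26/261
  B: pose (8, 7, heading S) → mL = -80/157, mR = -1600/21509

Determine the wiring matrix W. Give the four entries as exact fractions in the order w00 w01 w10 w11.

obs A: pose=(-4,8,E) → sL=20/29, sR=8/9, mL=-10/29, mR=-26/261
obs B: pose=(8,7,S) → sL=160/157, sR=160/137, mL=-80/157, mR=-1600/21509
sensor matrix S = [[20/29, 8/9], [160/157, 160/137]]; det S = -563840/5613849
solve [mL_A; mL_B] = S·[w00; w01] and [mR_A; mR_B] = S·[w10; w11]:
  w00 = -1/2, w01 = 0, w10 = 1/2, w11 = -1/2

-1/2 0 1/2 -1/2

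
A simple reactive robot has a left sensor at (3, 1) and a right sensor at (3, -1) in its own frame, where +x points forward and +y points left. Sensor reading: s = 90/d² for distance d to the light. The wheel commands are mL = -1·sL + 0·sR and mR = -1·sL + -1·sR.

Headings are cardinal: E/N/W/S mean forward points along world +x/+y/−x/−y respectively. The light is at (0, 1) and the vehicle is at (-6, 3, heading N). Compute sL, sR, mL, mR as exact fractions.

45/37 9/5 -45/37 -558/185

left sensor world pos  = (-7, 6); dL² = 74
right sensor world pos = (-5, 6); dR² = 50
sL = 90/74 = 45/37
sR = 90/50 = 9/5
mL = -1·sL + 0·sR = -45/37
mR = -1·sL + -1·sR = -558/185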